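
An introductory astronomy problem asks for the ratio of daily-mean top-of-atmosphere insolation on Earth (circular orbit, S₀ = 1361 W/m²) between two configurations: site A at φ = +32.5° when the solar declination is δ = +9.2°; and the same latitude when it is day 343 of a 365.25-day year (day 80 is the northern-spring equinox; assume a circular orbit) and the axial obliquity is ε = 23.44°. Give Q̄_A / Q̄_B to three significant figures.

Q̄_A / Q̄_B ≈ 2.05

— Configuration A (φ=+32.5°):
cos H₀ = −tan(+32.5°) tan(+9.200°) = -0.1032, H₀ = 1.6742 rad.
Bracket: H₀ sin φ sin δ + cos φ cos δ sin H₀ = 1.6742×0.53730×0.15988 + 0.84339×0.98714×0.99466 = 0.143820 + 0.828098 = 0.971918.
Q̄ = (S₀/π) × [bracket] = (1361/π) × 0.971918 = 421.05 W/m².
— Configuration B (φ=+32.5°):
Solar longitude: λ_s = 360° × (343 − 80)/365.25 = 259.220°.
sin δ = sin 23.44° × sin 259.220° = -0.39077, so δ = -23.002°.
cos H₀ = −tan(+32.5°) tan(-23.002°) = 0.2705, H₀ = 1.2969 rad.
Bracket: H₀ sin φ sin δ + cos φ cos δ sin H₀ = 1.2969×0.53730×-0.39077 + 0.84339×0.92049×0.96273 = -0.272298 + 0.747398 = 0.475100.
Q̄ = (S₀/π) × [bracket] = (1361/π) × 0.475100 = 205.82 W/m².
Ratio Q̄_A / Q̄_B = 421.05 / 205.82 = 2.046.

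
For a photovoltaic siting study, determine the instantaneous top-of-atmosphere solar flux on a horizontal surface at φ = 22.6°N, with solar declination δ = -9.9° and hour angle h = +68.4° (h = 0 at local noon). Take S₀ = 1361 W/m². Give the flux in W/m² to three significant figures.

366 W/m²

cos θ_z = sin φ sin δ + cos φ cos δ cos h = -0.066072 + 0.334796 = 0.268724.
Flux = S₀ · cos θ_z = 1361 × 0.268724 = 365.7 W/m².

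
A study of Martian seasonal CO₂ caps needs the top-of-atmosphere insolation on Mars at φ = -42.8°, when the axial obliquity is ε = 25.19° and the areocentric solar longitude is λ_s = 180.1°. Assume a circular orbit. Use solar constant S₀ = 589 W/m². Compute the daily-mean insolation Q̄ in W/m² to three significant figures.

sin δ = sin 25.19° × sin 180.1° = -0.00074, so δ = -0.043°.
cos H₀ = −tan(-42.8°) tan(-0.043°) = -0.0007, H₀ = 1.5715 rad.
Bracket: H₀ sin φ sin δ + cos φ cos δ sin H₀ = 1.5715×-0.67944×-0.00074 + 0.73373×1.00000×1.00000 = 0.000790 + 0.733730 = 0.734520.
Q̄ = (S₀/π) × [bracket] = (589/π) × 0.734520 = 137.7 W/m².

Q̄ ≈ 138 W/m²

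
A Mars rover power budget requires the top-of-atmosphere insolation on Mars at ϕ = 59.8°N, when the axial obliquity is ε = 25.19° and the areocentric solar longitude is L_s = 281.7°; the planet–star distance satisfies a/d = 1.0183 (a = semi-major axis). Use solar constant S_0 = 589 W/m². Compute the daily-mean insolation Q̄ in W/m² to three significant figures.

Q̄ ≈ 8.28 W/m²

sin δ = sin 25.19° × sin 281.7° = -0.41678, so δ = -24.631°.
cos h₀ = −tan(+59.8°) tan(-24.631°) = 0.7878, h₀ = 0.6636 rad.
Bracket: h₀ sin ϕ sin δ + cos ϕ cos δ sin h₀ = 0.6636×0.86427×-0.41678 + 0.50302×0.90901×0.61596 = -0.239036 + 0.281648 = 0.042612.
Inverse-square distance factor (a/d)² = 1.0183² = 1.036935.
Q̄ = (S_0/π) × 1.036935 × [bracket] = (589/π) × 1.036935 × 0.042612 = 8.284 W/m².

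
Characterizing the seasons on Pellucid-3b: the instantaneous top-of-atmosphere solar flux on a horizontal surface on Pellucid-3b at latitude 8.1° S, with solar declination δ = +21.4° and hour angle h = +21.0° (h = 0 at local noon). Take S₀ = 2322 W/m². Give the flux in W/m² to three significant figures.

1.88e+03 W/m²

cos θ_z = sin φ sin δ + cos φ cos δ cos h = -0.051412 + 0.860544 = 0.809132.
Flux = S₀ · cos θ_z = 2322 × 0.809132 = 1879 W/m².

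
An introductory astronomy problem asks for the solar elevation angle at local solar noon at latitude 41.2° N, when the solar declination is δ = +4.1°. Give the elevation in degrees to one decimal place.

At local noon the hour angle is zero, so the zenith angle equals |φ − δ| = |+41.2° − (+4.100°)| = 37.100°.
Elevation = 90° − 37.100° = 52.9°.

52.9°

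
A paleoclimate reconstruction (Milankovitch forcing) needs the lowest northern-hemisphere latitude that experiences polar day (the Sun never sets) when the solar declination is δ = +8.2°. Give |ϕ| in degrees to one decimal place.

Polar day requires cos h₀ = −tan ϕ tan δ ≤ −1, i.e. tan ϕ tan δ ≥ 1.
The boundary is |tan ϕ| · |tan δ| = 1, so |ϕ| = 90° − |δ| = 90° − 8.2° = 81.8° in the northern hemisphere.

|ϕ| = 81.8°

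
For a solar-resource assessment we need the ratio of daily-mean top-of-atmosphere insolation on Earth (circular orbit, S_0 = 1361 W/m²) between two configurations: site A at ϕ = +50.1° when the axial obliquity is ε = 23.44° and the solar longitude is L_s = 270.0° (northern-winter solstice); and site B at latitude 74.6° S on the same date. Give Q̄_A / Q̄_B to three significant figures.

Q̄_A / Q̄_B ≈ 0.158

— Configuration A (ϕ=+50.1°):
Solar declination: sin δ = sin ε · sin L_s = sin 23.44° × sin 270.0° = -0.39779, so δ = -23.440°.
cos h₀ = −tan(+50.1°) tan(-23.440°) = 0.5185, h₀ = 1.0257 rad.
Bracket: h₀ sin ϕ sin δ + cos ϕ cos δ sin h₀ = 1.0257×0.76717×-0.39779 + 0.64145×0.91748×0.85505 = -0.313015 + 0.503212 = 0.190197.
Q̄ = (S_0/π) × [bracket] = (1361/π) × 0.190197 = 82.397 W/m².
— Configuration B (ϕ=-74.6°):
cos h₀ = −tan(-74.6°) tan(-23.440°) = -1.5741 ≤ −1 ⇒ polar day, h₀ = π.
Bracket: h₀ sin ϕ sin δ + cos ϕ cos δ sin h₀ = 3.1416×-0.96410×-0.39779 + 0.26556×0.91748×0.00000 = 1.204833 + 0.000000 = 1.204833.
Q̄ = (S_0/π) × [bracket] = (1361/π) × 1.204833 = 521.96 W/m².
Ratio Q̄_A / Q̄_B = 82.397 / 521.96 = 0.1579.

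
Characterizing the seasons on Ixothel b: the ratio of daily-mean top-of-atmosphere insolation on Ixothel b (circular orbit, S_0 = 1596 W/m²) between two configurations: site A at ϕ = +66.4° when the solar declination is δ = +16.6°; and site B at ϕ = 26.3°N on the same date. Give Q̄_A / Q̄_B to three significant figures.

Q̄_A / Q̄_B ≈ 0.832

— Configuration A (ϕ=+66.4°):
cos h₀ = −tan(+66.4°) tan(+16.600°) = -0.6824, h₀ = 2.3218 rad.
Bracket: h₀ sin ϕ sin δ + cos ϕ cos δ sin h₀ = 2.3218×0.91636×0.28569 + 0.40035×0.95832×0.73102 = 0.607835 + 0.280466 = 0.888301.
Q̄ = (S_0/π) × [bracket] = (1596/π) × 0.888301 = 451.28 W/m².
— Configuration B (ϕ=+26.3°):
cos h₀ = −tan(+26.3°) tan(+16.600°) = -0.1473, h₀ = 1.7187 rad.
Bracket: h₀ sin ϕ sin δ + cos ϕ cos δ sin h₀ = 1.7187×0.44307×0.28569 + 0.89649×0.95832×0.98909 = 0.217554 + 0.849751 = 1.067305.
Q̄ = (S_0/π) × [bracket] = (1596/π) × 1.067305 = 542.22 W/m².
Ratio Q̄_A / Q̄_B = 451.28 / 542.22 = 0.8323.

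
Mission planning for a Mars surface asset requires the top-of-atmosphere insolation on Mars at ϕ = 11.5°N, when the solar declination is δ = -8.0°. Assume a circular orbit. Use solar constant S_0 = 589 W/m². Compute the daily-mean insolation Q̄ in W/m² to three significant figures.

Q̄ ≈ 174 W/m²

cos h₀ = −tan(+11.5°) tan(-8.000°) = 0.0286, h₀ = 1.5422 rad.
Bracket: h₀ sin ϕ sin δ + cos ϕ cos δ sin h₀ = 1.5422×0.19937×-0.13917 + 0.97992×0.99027×0.99959 = -0.042790 + 0.969988 = 0.927198.
Q̄ = (S_0/π) × [bracket] = (589/π) × 0.927198 = 173.8 W/m².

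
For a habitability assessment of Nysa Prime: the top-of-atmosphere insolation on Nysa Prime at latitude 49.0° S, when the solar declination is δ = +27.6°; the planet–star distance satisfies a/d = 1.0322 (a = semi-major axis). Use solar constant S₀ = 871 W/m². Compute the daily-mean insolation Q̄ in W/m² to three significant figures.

cos H₀ = −tan(-49.0°) tan(+27.600°) = 0.6014, H₀ = 0.9255 rad.
Bracket: H₀ sin φ sin δ + cos φ cos δ sin H₀ = 0.9255×-0.75471×0.46330 + 0.65606×0.88620×0.79895 = -0.323608 + 0.464510 = 0.140902.
Inverse-square distance factor (a/d)² = 1.0322² = 1.065437.
Q̄ = (S₀/π) × 1.065437 × [bracket] = (871/π) × 1.065437 × 0.140902 = 41.62 W/m².

Q̄ ≈ 41.6 W/m²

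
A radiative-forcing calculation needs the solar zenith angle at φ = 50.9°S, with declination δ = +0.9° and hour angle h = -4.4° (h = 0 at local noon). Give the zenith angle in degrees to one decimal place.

cos θ_z = sin φ sin δ + cos φ cos δ cos h = -0.012190 + 0.628739 = 0.616549.
θ_z = arccos(0.616549) = 51.9°.

θ_z = 51.9°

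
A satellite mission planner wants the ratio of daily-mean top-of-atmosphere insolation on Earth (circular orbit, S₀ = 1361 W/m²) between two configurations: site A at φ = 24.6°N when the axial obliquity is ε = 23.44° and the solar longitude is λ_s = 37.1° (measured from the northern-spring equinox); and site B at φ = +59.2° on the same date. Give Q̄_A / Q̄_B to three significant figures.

Q̄_A / Q̄_B ≈ 1.21

— Configuration A (φ=+24.6°):
Solar declination: sin δ = sin ε · sin λ_s = sin 23.44° × sin 37.1° = 0.23995, so δ = +13.884°.
cos H₀ = −tan(+24.6°) tan(+13.884°) = -0.1132, H₀ = 1.6842 rad.
Bracket: H₀ sin φ sin δ + cos φ cos δ sin H₀ = 1.6842×0.41628×0.23995 + 0.90924×0.97079×0.99358 = 0.168229 + 0.877014 = 1.045243.
Q̄ = (S₀/π) × [bracket] = (1361/π) × 1.045243 = 452.82 W/m².
— Configuration B (φ=+59.2°):
cos H₀ = −tan(+59.2°) tan(+13.884°) = -0.4146, H₀ = 1.9983 rad.
Bracket: H₀ sin φ sin δ + cos φ cos δ sin H₀ = 1.9983×0.85896×0.23995 + 0.51204×0.97079×0.90999 = 0.411865 + 0.452341 = 0.864206.
Q̄ = (S₀/π) × [bracket] = (1361/π) × 0.864206 = 374.39 W/m².
Ratio Q̄_A / Q̄_B = 452.82 / 374.39 = 1.209.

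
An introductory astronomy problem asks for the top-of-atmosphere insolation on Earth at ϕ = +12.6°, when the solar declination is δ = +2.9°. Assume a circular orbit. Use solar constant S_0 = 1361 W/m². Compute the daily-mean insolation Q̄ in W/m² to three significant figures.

Q̄ ≈ 430 W/m²

cos h₀ = −tan(+12.6°) tan(+2.900°) = -0.0113, h₀ = 1.5821 rad.
Bracket: h₀ sin ϕ sin δ + cos ϕ cos δ sin h₀ = 1.5821×0.21814×0.05059 + 0.97592×0.99872×0.99994 = 0.017460 + 0.974612 = 0.992072.
Q̄ = (S_0/π) × [bracket] = (1361/π) × 0.992072 = 429.8 W/m².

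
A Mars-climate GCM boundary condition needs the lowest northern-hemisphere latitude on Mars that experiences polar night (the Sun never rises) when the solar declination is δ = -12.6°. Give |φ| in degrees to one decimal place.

|φ| = 77.4°

Polar night requires cos H₀ = −tan φ tan δ ≥ 1, i.e. tan φ tan δ ≤ −1.
The boundary is |tan φ| · |tan δ| = 1, so |φ| = 90° − |δ| = 90° − 12.6° = 77.4° in the northern hemisphere.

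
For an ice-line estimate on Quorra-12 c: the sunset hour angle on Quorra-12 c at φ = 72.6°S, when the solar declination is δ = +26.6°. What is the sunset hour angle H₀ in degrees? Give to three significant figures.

cos H₀ = −tan φ · tan δ = 1.5979 ≥ 1, so the host star never rises (polar night) and H₀ = 0.

H₀ = 0.00°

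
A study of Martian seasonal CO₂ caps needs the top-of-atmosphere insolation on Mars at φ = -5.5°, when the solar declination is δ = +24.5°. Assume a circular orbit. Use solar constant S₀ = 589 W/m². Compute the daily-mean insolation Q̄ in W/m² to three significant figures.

cos H₀ = −tan(-5.5°) tan(+24.500°) = 0.0439, H₀ = 1.5269 rad.
Bracket: H₀ sin φ sin δ + cos φ cos δ sin H₀ = 1.5269×-0.09585×0.41469 + 0.99540×0.90996×0.99904 = -0.060691 + 0.904905 = 0.844214.
Q̄ = (S₀/π) × [bracket] = (589/π) × 0.844214 = 158.3 W/m².

Q̄ ≈ 158 W/m²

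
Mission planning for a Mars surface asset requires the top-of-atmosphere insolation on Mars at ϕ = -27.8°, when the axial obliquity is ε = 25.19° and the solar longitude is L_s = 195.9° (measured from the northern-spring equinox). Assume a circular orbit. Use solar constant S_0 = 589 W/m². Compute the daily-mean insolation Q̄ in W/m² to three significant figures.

Q̄ ≈ 181 W/m²

Solar declination: sin δ = sin ε · sin L_s = sin 25.19° × sin 195.9° = -0.11660, so δ = -6.696°.
cos h₀ = −tan(-27.8°) tan(-6.696°) = -0.0619, h₀ = 1.6327 rad.
Bracket: h₀ sin ϕ sin δ + cos ϕ cos δ sin h₀ = 1.6327×-0.46639×-0.11660 + 0.88458×0.99318×0.99808 = 0.088788 + 0.876860 = 0.965648.
Q̄ = (S_0/π) × [bracket] = (589/π) × 0.965648 = 181.0 W/m².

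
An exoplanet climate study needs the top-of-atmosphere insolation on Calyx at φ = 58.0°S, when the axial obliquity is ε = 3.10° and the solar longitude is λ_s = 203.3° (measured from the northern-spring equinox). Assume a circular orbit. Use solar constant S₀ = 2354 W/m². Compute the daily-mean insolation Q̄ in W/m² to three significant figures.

Q̄ ≈ 419 W/m²

Solar declination: sin δ = sin ε · sin λ_s = sin 3.10° × sin 203.3° = -0.02139, so δ = -1.226°.
cos H₀ = −tan(-58.0°) tan(-1.226°) = -0.0342, H₀ = 1.6050 rad.
Bracket: H₀ sin φ sin δ + cos φ cos δ sin H₀ = 1.6050×-0.84805×-0.02139 + 0.52992×0.99977×0.99941 = 0.029114 + 0.529486 = 0.558600.
Q̄ = (S₀/π) × [bracket] = (2354/π) × 0.558600 = 418.6 W/m².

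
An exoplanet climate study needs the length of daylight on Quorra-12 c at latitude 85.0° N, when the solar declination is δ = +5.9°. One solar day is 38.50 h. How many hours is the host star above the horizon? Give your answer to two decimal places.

38.50 h

Sunrise equation: cos h₀ = −tan ϕ · tan δ = -1.1812 ≤ −1, so the host star never sets (polar day) and h₀ = π.
Daylight = 2h₀/(2π) × 38.50 h = (3.1416/π) × 38.50 = 38.50 h.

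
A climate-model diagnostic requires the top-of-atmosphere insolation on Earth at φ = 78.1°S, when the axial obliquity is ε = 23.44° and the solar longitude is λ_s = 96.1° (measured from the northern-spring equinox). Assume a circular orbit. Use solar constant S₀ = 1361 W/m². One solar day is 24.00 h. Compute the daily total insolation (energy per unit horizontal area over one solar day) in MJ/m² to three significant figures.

0.00 MJ/m²

Solar declination: sin δ = sin ε · sin λ_s = sin 23.44° × sin 96.1° = 0.39554, so δ = +23.299°.
cos H₀ = −tan(-78.1°) tan(+23.299°) = 2.0436 ≥ 1 ⇒ polar night, H₀ = 0 and Q̄ = 0.
Daily total = Q̄ × 24.00 h × 3600 s/h = 0.00 MJ/m².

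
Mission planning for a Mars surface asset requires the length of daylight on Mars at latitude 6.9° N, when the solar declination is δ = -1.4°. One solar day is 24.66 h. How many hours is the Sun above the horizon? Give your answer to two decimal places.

cos H₀ = −tan φ · tan δ = −tan(+6.9°) × tan(-1.400°) = 0.0030, so H₀ = 1.5678 rad = 89.83°.
Daylight = 2H₀/(2π) × 24.66 h = (1.5678/π) × 24.66 = 12.31 h.

12.31 h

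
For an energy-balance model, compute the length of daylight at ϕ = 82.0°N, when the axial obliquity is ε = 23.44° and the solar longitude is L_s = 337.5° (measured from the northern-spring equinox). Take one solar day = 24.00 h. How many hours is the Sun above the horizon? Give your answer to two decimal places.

Solar declination: sin δ = sin ε · sin L_s = sin 23.44° × sin 337.5° = -0.15223, so δ = -8.756°.
cos h₀ = −tan ϕ · tan δ = 1.0959 ≥ 1, so the Sun never rises (polar night) and h₀ = 0.
Daylight = 2h₀/(2π) × 24.00 h = (0.0000/π) × 24.00 = 0.00 h.

0.00 h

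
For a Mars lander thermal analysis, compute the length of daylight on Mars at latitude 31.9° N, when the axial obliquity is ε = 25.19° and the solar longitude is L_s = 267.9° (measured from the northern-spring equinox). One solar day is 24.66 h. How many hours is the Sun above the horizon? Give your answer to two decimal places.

Solar declination: sin δ = sin ε · sin L_s = sin 25.19° × sin 267.9° = -0.42534, so δ = -25.172°.
cos h₀ = −tan ϕ · tan δ = −tan(+31.9°) × tan(-25.172°) = 0.2925, so h₀ = 1.2739 rad = 72.99°.
Daylight = 2h₀/(2π) × 24.66 h = (1.2739/π) × 24.66 = 10.00 h.

10.00 h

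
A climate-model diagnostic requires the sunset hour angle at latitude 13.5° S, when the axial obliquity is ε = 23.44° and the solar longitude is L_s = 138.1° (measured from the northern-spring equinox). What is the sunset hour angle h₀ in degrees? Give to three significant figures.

Solar declination: sin δ = sin ε · sin L_s = sin 23.44° × sin 138.1° = 0.26566, so δ = +15.406°.
cos h₀ = −tan ϕ · tan δ = −tan(-13.5°) × tan(+15.406°) = 0.0662, so h₀ = 1.5046 rad = 86.21°.

h₀ = 86.2°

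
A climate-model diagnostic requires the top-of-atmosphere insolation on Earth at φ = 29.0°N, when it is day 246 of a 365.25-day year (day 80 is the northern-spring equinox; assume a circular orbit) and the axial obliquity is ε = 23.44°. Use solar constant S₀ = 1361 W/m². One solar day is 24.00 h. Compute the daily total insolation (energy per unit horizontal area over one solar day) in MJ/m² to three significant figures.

Solar longitude: λ_s = 360° × (246 − 80)/365.25 = 163.614°.
sin δ = sin 23.44° × sin 163.614° = 0.11222, so δ = +6.443°.
cos H₀ = −tan(+29.0°) tan(+6.443°) = -0.0626, H₀ = 1.6334 rad.
Bracket: H₀ sin φ sin δ + cos φ cos δ sin H₀ = 1.6334×0.48481×0.11222 + 0.87462×0.99368×0.99804 = 0.088866 + 0.867389 = 0.956255.
Q̄ = (S₀/π) × [bracket] = (1361/π) × 0.956255 = 414.27 W/m².
Daily total = Q̄ × 24.00 h × 3600 s/h = 414.27 × 24.00 × 3600 / 10⁶ = 35.79 MJ/m².

35.8 MJ/m²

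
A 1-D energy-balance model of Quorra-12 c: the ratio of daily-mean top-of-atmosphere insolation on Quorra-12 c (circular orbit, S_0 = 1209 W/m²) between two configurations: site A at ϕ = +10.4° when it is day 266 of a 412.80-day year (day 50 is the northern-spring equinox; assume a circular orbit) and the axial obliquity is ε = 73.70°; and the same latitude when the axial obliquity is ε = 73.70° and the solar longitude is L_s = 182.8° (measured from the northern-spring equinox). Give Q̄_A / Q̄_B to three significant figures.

Q̄_A / Q̄_B ≈ 0.964

— Configuration A (ϕ=+10.4°):
Solar longitude: L_s = 360° × (266 − 50)/412.80 = 188.372°.
sin δ = sin 73.70° × sin 188.372° = -0.13975, so δ = -8.033°.
cos h₀ = −tan(+10.4°) tan(-8.033°) = 0.0259, h₀ = 1.5449 rad.
Bracket: h₀ sin ϕ sin δ + cos ϕ cos δ sin h₀ = 1.5449×0.18052×-0.13975 + 0.98357×0.99019×0.99966 = -0.038974 + 0.973590 = 0.934616.
Q̄ = (S_0/π) × [bracket] = (1209/π) × 0.934616 = 359.67 W/m².
— Configuration B (ϕ=+10.4°):
Solar declination: sin δ = sin ε · sin L_s = sin 73.70° × sin 182.8° = -0.04689, so δ = -2.687°.
cos h₀ = −tan(+10.4°) tan(-2.687°) = 0.0086, h₀ = 1.5622 rad.
Bracket: h₀ sin ϕ sin δ + cos ϕ cos δ sin h₀ = 1.5622×0.18052×-0.04689 + 0.98357×0.99890×0.99996 = -0.013223 + 0.982449 = 0.969226.
Q̄ = (S_0/π) × [bracket] = (1209/π) × 0.969226 = 372.99 W/m².
Ratio Q̄_A / Q̄_B = 359.67 / 372.99 = 0.9643.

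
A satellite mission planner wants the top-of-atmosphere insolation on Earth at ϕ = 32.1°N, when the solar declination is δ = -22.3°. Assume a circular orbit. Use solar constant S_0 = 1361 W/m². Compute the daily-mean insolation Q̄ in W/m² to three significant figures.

Q̄ ≈ 214 W/m²

cos h₀ = −tan(+32.1°) tan(-22.300°) = 0.2573, h₀ = 1.3106 rad.
Bracket: h₀ sin ϕ sin δ + cos ϕ cos δ sin h₀ = 1.3106×0.53140×-0.37946 + 0.84712×0.92521×0.96634 = -0.264276 + 0.757382 = 0.493106.
Q̄ = (S_0/π) × [bracket] = (1361/π) × 0.493106 = 213.6 W/m².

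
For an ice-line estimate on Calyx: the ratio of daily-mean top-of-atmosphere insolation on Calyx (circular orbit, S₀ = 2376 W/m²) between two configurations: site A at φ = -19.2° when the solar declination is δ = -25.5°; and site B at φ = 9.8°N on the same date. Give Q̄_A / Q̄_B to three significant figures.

— Configuration A (φ=-19.2°):
cos H₀ = −tan(-19.2°) tan(-25.500°) = -0.1661, H₀ = 1.7377 rad.
Bracket: H₀ sin φ sin δ + cos φ cos δ sin H₀ = 1.7377×-0.32887×-0.43051 + 0.94438×0.90259×0.98611 = 0.246027 + 0.840548 = 1.086575.
Q̄ = (S₀/π) × [bracket] = (2376/π) × 1.086575 = 821.78 W/m².
— Configuration B (φ=+9.8°):
cos H₀ = −tan(+9.8°) tan(-25.500°) = 0.0824, H₀ = 1.4883 rad.
Bracket: H₀ sin φ sin δ + cos φ cos δ sin H₀ = 1.4883×0.17021×-0.43051 + 0.98541×0.90259×0.99660 = -0.109058 + 0.886397 = 0.777339.
Q̄ = (S₀/π) × [bracket] = (2376/π) × 0.777339 = 587.90 W/m².
Ratio Q̄_A / Q̄_B = 821.78 / 587.90 = 1.398.

Q̄_A / Q̄_B ≈ 1.40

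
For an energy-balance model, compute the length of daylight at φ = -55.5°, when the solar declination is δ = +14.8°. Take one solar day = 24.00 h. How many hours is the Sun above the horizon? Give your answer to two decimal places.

8.99 h

cos H₀ = −tan φ · tan δ = −tan(-55.5°) × tan(+14.800°) = 0.3844, so H₀ = 1.1762 rad = 67.39°.
Daylight = 2H₀/(2π) × 24.00 h = (1.1762/π) × 24.00 = 8.99 h.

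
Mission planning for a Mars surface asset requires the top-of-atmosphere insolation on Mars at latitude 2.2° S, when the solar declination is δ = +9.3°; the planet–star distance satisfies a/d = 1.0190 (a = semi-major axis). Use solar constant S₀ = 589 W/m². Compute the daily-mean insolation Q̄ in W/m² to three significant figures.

cos H₀ = −tan(-2.2°) tan(+9.300°) = 0.0063, H₀ = 1.5645 rad.
Bracket: H₀ sin φ sin δ + cos φ cos δ sin H₀ = 1.5645×-0.03839×0.16160 + 0.99926×0.98686×0.99998 = -0.009706 + 0.986110 = 0.976404.
Inverse-square distance factor (a/d)² = 1.0190² = 1.038361.
Q̄ = (S₀/π) × 1.038361 × [bracket] = (589/π) × 1.038361 × 0.976404 = 190.1 W/m².

Q̄ ≈ 190 W/m²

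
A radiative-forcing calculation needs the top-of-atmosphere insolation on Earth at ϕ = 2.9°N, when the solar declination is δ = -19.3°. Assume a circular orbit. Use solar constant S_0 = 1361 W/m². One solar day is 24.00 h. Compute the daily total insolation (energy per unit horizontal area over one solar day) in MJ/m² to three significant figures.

cos h₀ = −tan(+2.9°) tan(-19.300°) = 0.0177, h₀ = 1.5531 rad.
Bracket: h₀ sin ϕ sin δ + cos ϕ cos δ sin h₀ = 1.5531×0.05059×-0.33051 + 0.99872×0.94380×0.99984 = -0.025969 + 0.942441 = 0.916472.
Q̄ = (S_0/π) × [bracket] = (1361/π) × 0.916472 = 397.03 W/m².
Daily total = Q̄ × 24.00 h × 3600 s/h = 397.03 × 24.00 × 3600 / 10⁶ = 34.30 MJ/m².

34.3 MJ/m²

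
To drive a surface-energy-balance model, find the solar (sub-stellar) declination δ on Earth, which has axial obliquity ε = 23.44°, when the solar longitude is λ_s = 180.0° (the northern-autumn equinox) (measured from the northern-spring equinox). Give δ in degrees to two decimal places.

sin δ = sin ε · sin λ_s = sin 23.44° × sin 180.0° = 0.000000.
δ = arcsin(0.000000) = +0.00°.

δ = +0.00°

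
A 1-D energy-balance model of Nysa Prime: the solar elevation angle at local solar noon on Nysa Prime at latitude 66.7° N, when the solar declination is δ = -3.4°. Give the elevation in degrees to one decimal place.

At local noon the hour angle is zero, so the zenith angle equals |ϕ − δ| = |+66.7° − (-3.400°)| = 70.100°.
Elevation = 90° − 70.100° = 19.9°.

19.9°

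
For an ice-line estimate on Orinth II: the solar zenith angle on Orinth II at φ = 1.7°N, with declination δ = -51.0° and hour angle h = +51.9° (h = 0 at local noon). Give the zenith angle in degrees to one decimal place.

θ_z = 68.6°

cos θ_z = sin φ sin δ + cos φ cos δ cos h = -0.023055 + 0.388142 = 0.365087.
θ_z = arccos(0.365087) = 68.6°.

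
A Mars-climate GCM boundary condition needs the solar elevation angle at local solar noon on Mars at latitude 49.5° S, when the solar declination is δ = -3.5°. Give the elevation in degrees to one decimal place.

At local noon the hour angle is zero, so the zenith angle equals |φ − δ| = |-49.5° − (-3.500°)| = 46.000°.
Elevation = 90° − 46.000° = 44.0°.

44.0°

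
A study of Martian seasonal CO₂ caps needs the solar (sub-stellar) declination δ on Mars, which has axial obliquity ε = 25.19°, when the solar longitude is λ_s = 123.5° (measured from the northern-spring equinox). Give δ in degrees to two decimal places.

sin δ = sin ε · sin λ_s = sin 25.19° × sin 123.5° = 0.354920.
δ = arcsin(0.354920) = +20.79°.

δ = +20.79°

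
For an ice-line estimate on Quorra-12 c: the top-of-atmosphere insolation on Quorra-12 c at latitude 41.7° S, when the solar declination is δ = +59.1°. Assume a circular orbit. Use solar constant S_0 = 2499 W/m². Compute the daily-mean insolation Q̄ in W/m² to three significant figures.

cos h₀ = −tan(-41.7°) tan(+59.100°) = 1.4887 ≥ 1 ⇒ polar night, h₀ = 0 and Q̄ = 0.

Q̄ ≈ 0.00 W/m²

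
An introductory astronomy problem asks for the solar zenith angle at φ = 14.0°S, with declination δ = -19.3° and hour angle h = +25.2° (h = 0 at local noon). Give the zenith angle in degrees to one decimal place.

θ_z = 24.7°

cos θ_z = sin φ sin δ + cos φ cos δ cos h = 0.079959 + 0.828610 = 0.908569.
θ_z = arccos(0.908569) = 24.7°.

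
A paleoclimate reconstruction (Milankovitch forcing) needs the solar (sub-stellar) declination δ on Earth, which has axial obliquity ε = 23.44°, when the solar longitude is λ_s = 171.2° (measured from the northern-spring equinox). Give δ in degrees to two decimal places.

δ = +3.49°

sin δ = sin ε · sin λ_s = sin 23.44° × sin 171.2° = 0.060856.
δ = arcsin(0.060856) = +3.49°.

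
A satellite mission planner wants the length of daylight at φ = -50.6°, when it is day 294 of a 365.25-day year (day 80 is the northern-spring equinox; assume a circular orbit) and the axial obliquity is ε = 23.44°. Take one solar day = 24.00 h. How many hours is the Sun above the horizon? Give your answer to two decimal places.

Solar longitude: λ_s = 360° × (294 − 80)/365.25 = 210.924°.
sin δ = sin 23.44° × sin 210.924° = -0.20442, so δ = -11.796°.
cos H₀ = −tan φ · tan δ = −tan(-50.6°) × tan(-11.796°) = -0.2542, so H₀ = 1.8279 rad = 104.73°.
Daylight = 2H₀/(2π) × 24.00 h = (1.8279/π) × 24.00 = 13.96 h.

13.96 h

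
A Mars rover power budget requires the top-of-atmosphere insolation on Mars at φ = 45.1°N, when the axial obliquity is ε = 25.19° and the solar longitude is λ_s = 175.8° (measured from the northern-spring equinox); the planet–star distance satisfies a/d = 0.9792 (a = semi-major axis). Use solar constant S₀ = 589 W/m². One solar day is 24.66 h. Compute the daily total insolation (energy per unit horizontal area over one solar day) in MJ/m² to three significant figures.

11.8 MJ/m²

Solar declination: sin δ = sin ε · sin λ_s = sin 25.19° × sin 175.8° = 0.03117, so δ = +1.786°.
cos H₀ = −tan(+45.1°) tan(+1.786°) = -0.0313, H₀ = 1.6021 rad.
Bracket: H₀ sin φ sin δ + cos φ cos δ sin H₀ = 1.6021×0.70834×0.03117 + 0.70587×0.99951×0.99951 = 0.035373 + 0.705178 = 0.740551.
Inverse-square distance factor (a/d)² = 0.9792² = 0.958833.
Q̄ = (S₀/π) × 0.958833 × [bracket] = (589/π) × 0.958833 × 0.740551 = 133.13 W/m².
Daily total = Q̄ × 24.66 h × 3600 s/h = 133.13 × 24.66 × 3600 / 10⁶ = 11.82 MJ/m².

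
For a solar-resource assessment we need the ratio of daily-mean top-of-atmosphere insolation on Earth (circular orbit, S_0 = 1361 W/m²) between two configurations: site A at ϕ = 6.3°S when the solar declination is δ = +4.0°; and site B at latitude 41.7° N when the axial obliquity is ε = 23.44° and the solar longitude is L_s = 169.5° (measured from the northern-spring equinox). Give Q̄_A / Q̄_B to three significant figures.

Q̄_A / Q̄_B ≈ 1.19

— Configuration A (ϕ=-6.3°):
cos h₀ = −tan(-6.3°) tan(+4.000°) = 0.0077, h₀ = 1.5631 rad.
Bracket: h₀ sin ϕ sin δ + cos ϕ cos δ sin h₀ = 1.5631×-0.10973×0.06976 + 0.99396×0.99756×0.99997 = -0.011965 + 0.991505 = 0.979540.
Q̄ = (S_0/π) × [bracket] = (1361/π) × 0.979540 = 424.36 W/m².
— Configuration B (ϕ=+41.7°):
Solar declination: sin δ = sin ε · sin L_s = sin 23.44° × sin 169.5° = 0.07249, so δ = +4.157°.
cos h₀ = −tan(+41.7°) tan(+4.157°) = -0.0648, h₀ = 1.6356 rad.
Bracket: h₀ sin ϕ sin δ + cos ϕ cos δ sin h₀ = 1.6356×0.66523×0.07249 + 0.74664×0.99737×0.99790 = 0.078873 + 0.743113 = 0.821986.
Q̄ = (S_0/π) × [bracket] = (1361/π) × 0.821986 = 356.10 W/m².
Ratio Q̄_A / Q̄_B = 424.36 / 356.10 = 1.192.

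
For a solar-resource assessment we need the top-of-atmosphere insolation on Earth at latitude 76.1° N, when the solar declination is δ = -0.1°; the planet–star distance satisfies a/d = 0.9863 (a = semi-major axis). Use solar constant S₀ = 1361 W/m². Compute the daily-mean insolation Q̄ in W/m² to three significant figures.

cos H₀ = −tan(+76.1°) tan(-0.100°) = 0.0071, H₀ = 1.5637 rad.
Bracket: H₀ sin φ sin δ + cos φ cos δ sin H₀ = 1.5637×0.97072×-0.00175 + 0.24023×1.00000×0.99998 = -0.002656 + 0.240225 = 0.237569.
Inverse-square distance factor (a/d)² = 0.9863² = 0.972788.
Q̄ = (S₀/π) × 0.972788 × [bracket] = (1361/π) × 0.972788 × 0.237569 = 100.1 W/m².

Q̄ ≈ 100 W/m²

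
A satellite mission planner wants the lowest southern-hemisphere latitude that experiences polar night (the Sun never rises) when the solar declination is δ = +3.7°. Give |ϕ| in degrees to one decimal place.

|ϕ| = 86.3°

Polar night requires cos h₀ = −tan ϕ tan δ ≥ 1, i.e. tan ϕ tan δ ≤ −1.
The boundary is |tan ϕ| · |tan δ| = 1, so |ϕ| = 90° − |δ| = 90° − 3.7° = 86.3° in the southern hemisphere.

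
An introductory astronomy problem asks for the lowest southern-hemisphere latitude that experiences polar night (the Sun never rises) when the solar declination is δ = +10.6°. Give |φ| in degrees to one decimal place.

|φ| = 79.4°

Polar night requires cos H₀ = −tan φ tan δ ≥ 1, i.e. tan φ tan δ ≤ −1.
The boundary is |tan φ| · |tan δ| = 1, so |φ| = 90° − |δ| = 90° − 10.6° = 79.4° in the southern hemisphere.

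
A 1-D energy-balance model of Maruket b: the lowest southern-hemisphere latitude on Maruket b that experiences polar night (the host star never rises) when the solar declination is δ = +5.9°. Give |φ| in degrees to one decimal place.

Polar night requires cos H₀ = −tan φ tan δ ≥ 1, i.e. tan φ tan δ ≤ −1.
The boundary is |tan φ| · |tan δ| = 1, so |φ| = 90° − |δ| = 90° − 5.9° = 84.1° in the southern hemisphere.

|φ| = 84.1°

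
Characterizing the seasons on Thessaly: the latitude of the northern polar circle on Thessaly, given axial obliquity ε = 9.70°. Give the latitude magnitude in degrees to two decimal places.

80.30°

The polar circle is the lowest latitude that experiences at least one full rotation of continuous daylight at the northern-summer solstice; it lies at |ϕ| = 90° − ε = 90° − 9.70° = 80.30°.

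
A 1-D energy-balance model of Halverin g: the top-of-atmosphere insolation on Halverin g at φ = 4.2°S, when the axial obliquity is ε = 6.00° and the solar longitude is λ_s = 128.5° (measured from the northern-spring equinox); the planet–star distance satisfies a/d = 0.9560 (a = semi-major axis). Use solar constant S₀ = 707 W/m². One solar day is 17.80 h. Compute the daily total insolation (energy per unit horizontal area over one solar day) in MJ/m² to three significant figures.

13.0 MJ/m²

Solar declination: sin δ = sin ε · sin λ_s = sin 6.00° × sin 128.5° = 0.08180, so δ = +4.692°.
cos H₀ = −tan(-4.2°) tan(+4.692°) = 0.0060, H₀ = 1.5648 rad.
Bracket: H₀ sin φ sin δ + cos φ cos δ sin H₀ = 1.5648×-0.07324×0.08180 + 0.99731×0.99665×0.99998 = -0.009375 + 0.993949 = 0.984574.
Inverse-square distance factor (a/d)² = 0.9560² = 0.913936.
Q̄ = (S₀/π) × 0.913936 × [bracket] = (707/π) × 0.913936 × 0.984574 = 202.50 W/m².
Daily total = Q̄ × 17.80 h × 3600 s/h = 202.50 × 17.80 × 3600 / 10⁶ = 12.98 MJ/m².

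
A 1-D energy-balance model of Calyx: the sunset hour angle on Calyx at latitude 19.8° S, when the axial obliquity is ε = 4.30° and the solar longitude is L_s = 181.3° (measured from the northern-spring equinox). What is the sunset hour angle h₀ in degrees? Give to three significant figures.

Solar declination: sin δ = sin ε · sin L_s = sin 4.30° × sin 181.3° = -0.00170, so δ = -0.097°.
cos h₀ = −tan ϕ · tan δ = −tan(-19.8°) × tan(-0.097°) = -0.0006, so h₀ = 1.5714 rad = 90.04°.

h₀ = 90.0°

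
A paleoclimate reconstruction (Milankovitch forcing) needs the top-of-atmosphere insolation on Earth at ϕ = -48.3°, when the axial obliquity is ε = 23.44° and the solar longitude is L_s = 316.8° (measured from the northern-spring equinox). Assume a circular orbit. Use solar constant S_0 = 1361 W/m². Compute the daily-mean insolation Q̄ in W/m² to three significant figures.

Q̄ ≈ 430 W/m²

Solar declination: sin δ = sin ε · sin L_s = sin 23.44° × sin 316.8° = -0.27230, so δ = -15.801°.
cos h₀ = −tan(-48.3°) tan(-15.801°) = -0.3176, h₀ = 1.8940 rad.
Bracket: h₀ sin ϕ sin δ + cos ϕ cos δ sin h₀ = 1.8940×-0.74664×-0.27230 + 0.66523×0.96221×0.94821 = 0.385069 + 0.606941 = 0.992010.
Q̄ = (S_0/π) × [bracket] = (1361/π) × 0.992010 = 429.8 W/m².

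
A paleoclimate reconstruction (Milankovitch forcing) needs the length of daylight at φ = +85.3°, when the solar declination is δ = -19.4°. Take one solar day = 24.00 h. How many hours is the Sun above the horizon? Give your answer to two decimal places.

0.00 h

cos H₀ = −tan φ · tan δ = 4.2834 ≥ 1, so the Sun never rises (polar night) and H₀ = 0.
Daylight = 2H₀/(2π) × 24.00 h = (0.0000/π) × 24.00 = 0.00 h.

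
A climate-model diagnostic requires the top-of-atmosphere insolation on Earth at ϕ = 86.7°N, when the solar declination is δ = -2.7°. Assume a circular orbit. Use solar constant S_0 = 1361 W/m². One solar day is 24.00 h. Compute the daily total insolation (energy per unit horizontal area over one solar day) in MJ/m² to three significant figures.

0.159 MJ/m²

cos h₀ = −tan(+86.7°) tan(-2.700°) = 0.8179, h₀ = 0.6131 rad.
Bracket: h₀ sin ϕ sin δ + cos ϕ cos δ sin h₀ = 0.6131×0.99834×-0.04711 + 0.05756×0.99889×0.57539 = -0.028835 + 0.033083 = 0.004248.
Q̄ = (S_0/π) × [bracket] = (1361/π) × 0.004248 = 1.8403 W/m².
Daily total = Q̄ × 24.00 h × 3600 s/h = 1.8403 × 24.00 × 3600 / 10⁶ = 0.1590 MJ/m².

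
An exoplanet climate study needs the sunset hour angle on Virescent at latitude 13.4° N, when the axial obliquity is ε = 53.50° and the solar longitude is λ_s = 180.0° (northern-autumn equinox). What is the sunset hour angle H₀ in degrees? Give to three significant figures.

Solar declination: sin δ = sin ε · sin λ_s = sin 53.50° × sin 180.0° = 0.00000, so δ = +0.000°.
cos H₀ = −tan φ · tan δ = −tan(+13.4°) × tan(+0.000°) = -0.0000, so H₀ = 1.5708 rad = 90.00°.

H₀ = 90.0°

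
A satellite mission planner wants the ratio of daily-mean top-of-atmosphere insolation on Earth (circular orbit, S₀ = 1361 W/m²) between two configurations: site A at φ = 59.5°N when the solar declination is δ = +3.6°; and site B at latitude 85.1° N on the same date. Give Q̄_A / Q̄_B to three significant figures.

Q̄_A / Q̄_B ≈ 2.86

— Configuration A (φ=+59.5°):
cos H₀ = −tan(+59.5°) tan(+3.600°) = -0.1068, H₀ = 1.6778 rad.
Bracket: H₀ sin φ sin δ + cos φ cos δ sin H₀ = 1.6778×0.86163×0.06279 + 0.50754×0.99803×0.99428 = 0.090772 + 0.503643 = 0.594415.
Q̄ = (S₀/π) × [bracket] = (1361/π) × 0.594415 = 257.51 W/m².
— Configuration B (φ=+85.1°):
cos H₀ = −tan(+85.1°) tan(+3.600°) = -0.7339, H₀ = 2.3948 rad.
Bracket: H₀ sin φ sin δ + cos φ cos δ sin H₀ = 2.3948×0.99635×0.06279 + 0.08542×0.99803×0.67929 = 0.149821 + 0.057911 = 0.207732.
Q̄ = (S₀/π) × [bracket] = (1361/π) × 0.207732 = 89.994 W/m².
Ratio Q̄_A / Q̄_B = 257.51 / 89.994 = 2.861.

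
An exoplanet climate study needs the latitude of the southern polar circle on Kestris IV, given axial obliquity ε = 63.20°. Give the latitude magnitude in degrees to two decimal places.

The polar circle is the lowest latitude that experiences at least one full rotation of continuous darkness at the northern-summer solstice; it lies at |φ| = 90° − ε = 90° − 63.20° = 26.80°.

26.80°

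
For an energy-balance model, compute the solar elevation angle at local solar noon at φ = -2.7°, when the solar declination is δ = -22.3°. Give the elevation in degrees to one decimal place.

At local noon the hour angle is zero, so the zenith angle equals |φ − δ| = |-2.7° − (-22.300°)| = 19.600°.
Elevation = 90° − 19.600° = 70.4°.

70.4°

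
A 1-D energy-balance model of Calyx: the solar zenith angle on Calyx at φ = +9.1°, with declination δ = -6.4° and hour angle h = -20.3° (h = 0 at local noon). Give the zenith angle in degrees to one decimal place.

cos θ_z = sin φ sin δ + cos φ cos δ cos h = -0.017630 + 0.920313 = 0.902683.
θ_z = arccos(0.902683) = 25.5°.

θ_z = 25.5°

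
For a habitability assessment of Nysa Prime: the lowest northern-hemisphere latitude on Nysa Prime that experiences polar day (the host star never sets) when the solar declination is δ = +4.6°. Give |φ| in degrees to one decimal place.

Polar day requires cos H₀ = −tan φ tan δ ≤ −1, i.e. tan φ tan δ ≥ 1.
The boundary is |tan φ| · |tan δ| = 1, so |φ| = 90° − |δ| = 90° − 4.6° = 85.4° in the northern hemisphere.

|φ| = 85.4°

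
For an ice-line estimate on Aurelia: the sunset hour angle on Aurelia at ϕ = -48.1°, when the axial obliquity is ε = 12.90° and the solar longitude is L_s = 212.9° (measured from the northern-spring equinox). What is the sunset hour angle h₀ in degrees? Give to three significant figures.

h₀ = 97.8°

Solar declination: sin δ = sin ε · sin L_s = sin 12.90° × sin 212.9° = -0.12126, so δ = -6.965°.
cos h₀ = −tan ϕ · tan δ = −tan(-48.1°) × tan(-6.965°) = -0.1362, so h₀ = 1.7074 rad = 97.83°.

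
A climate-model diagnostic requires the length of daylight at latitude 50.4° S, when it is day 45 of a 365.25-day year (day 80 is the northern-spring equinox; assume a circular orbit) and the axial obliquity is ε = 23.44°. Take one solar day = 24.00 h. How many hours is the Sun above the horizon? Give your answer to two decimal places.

Solar longitude: L_s = 360° × (45 − 80)/365.25 = -34.497°, i.e. -34.497° + 360° = 325.503°.
sin δ = sin 23.44° × sin 325.503° = -0.22529, so δ = -13.020°.
cos h₀ = −tan ϕ · tan δ = −tan(-50.4°) × tan(-13.020°) = -0.2795, so h₀ = 1.8541 rad = 106.23°.
Daylight = 2h₀/(2π) × 24.00 h = (1.8541/π) × 24.00 = 14.16 h.

14.16 h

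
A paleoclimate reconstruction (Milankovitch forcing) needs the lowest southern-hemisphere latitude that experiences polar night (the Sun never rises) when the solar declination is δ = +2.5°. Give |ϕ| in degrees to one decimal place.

Polar night requires cos h₀ = −tan ϕ tan δ ≥ 1, i.e. tan ϕ tan δ ≤ −1.
The boundary is |tan ϕ| · |tan δ| = 1, so |ϕ| = 90° − |δ| = 90° − 2.5° = 87.5° in the southern hemisphere.

|ϕ| = 87.5°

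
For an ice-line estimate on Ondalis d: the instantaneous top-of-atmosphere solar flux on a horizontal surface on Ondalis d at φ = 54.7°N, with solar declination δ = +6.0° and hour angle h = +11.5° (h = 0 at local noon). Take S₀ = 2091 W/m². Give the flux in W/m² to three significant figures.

1.36e+03 W/m²

cos θ_z = sin φ sin δ + cos φ cos δ cos h = 0.085310 + 0.563155 = 0.648465.
Flux = S₀ · cos θ_z = 2091 × 0.648465 = 1356 W/m².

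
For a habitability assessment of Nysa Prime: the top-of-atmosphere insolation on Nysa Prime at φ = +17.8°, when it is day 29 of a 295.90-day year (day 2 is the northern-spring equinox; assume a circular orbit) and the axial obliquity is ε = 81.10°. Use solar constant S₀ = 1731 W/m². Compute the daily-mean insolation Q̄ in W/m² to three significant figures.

Q̄ ≈ 594 W/m²

Solar longitude: λ_s = 360° × (29 − 2)/295.90 = 32.849°.
sin δ = sin 81.10° × sin 32.849° = 0.53590, so δ = +32.405°.
cos H₀ = −tan(+17.8°) tan(+32.405°) = -0.2038, H₀ = 1.7760 rad.
Bracket: H₀ sin φ sin δ + cos φ cos δ sin H₀ = 1.7760×0.30570×0.53590 + 0.95213×0.84428×0.97901 = 0.290953 + 0.786991 = 1.077944.
Q̄ = (S₀/π) × [bracket] = (1731/π) × 1.077944 = 593.9 W/m².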